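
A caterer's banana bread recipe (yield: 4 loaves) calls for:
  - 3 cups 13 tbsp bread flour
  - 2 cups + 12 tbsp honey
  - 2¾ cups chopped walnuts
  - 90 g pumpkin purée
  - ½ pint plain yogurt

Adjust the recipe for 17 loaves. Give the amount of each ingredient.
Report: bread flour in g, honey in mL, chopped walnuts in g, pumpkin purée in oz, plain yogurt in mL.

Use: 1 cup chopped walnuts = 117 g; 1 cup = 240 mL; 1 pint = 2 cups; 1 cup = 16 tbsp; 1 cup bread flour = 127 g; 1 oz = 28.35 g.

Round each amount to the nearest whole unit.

Scaling factor: 17/4 = 4.25.
bread flour: (3 cup + 13 tbsp = 3.8125 cup) × 17/4 × 127 g/cup ≈ 2058 g
honey: (2 cup + 12 tbsp = 2.75 cup) × 17/4 × 240 mL/cup = 2805 mL
chopped walnuts: 2.75 cup × 17/4 × 117 g/cup ≈ 1367 g
pumpkin purée: 90 g × 17/4 ÷ 28.35 g/oz ≈ 13 oz
plain yogurt: 0.5 pint × 17/4 × 2 cup/pint × 240 mL/cup = 1020 mL

bread flour: 2058 g; honey: 2805 mL; chopped walnuts: 1367 g; pumpkin purée: 13 oz; plain yogurt: 1020 mL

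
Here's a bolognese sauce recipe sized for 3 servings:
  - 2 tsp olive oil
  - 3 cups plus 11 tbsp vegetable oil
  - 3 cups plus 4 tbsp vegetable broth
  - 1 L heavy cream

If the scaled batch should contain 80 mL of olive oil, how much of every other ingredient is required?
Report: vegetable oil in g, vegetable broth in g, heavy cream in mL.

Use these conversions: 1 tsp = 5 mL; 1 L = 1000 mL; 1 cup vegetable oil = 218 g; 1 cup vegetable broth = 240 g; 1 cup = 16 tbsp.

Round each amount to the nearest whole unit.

The original recipe has 10 mL of olive oil, so the scaling factor is 80 ÷ 10 = 8.
vegetable oil: (3 cup + 11 tbsp = 3.6875 cup) × 8 × 218 g/cup = 6431 g
vegetable broth: (3 cup + 4 tbsp = 3.25 cup) × 8 × 240 g/cup = 6240 g
heavy cream: 1 L × 8 × 1000 mL/L = 8000 mL

vegetable oil: 6431 g; vegetable broth: 6240 g; heavy cream: 8000 mL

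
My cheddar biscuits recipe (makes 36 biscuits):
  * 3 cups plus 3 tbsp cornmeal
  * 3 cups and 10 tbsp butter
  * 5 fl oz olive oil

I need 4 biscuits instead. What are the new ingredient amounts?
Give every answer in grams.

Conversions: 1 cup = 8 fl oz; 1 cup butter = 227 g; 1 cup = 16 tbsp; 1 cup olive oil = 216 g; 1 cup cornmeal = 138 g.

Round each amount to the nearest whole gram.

cornmeal: 49 g; butter: 91 g; olive oil: 15 g

Scaling factor: 4/36 = 1/9.
cornmeal: (3 cup + 3 tbsp = 3.1875 cup) × 1/9 × 138 g/cup ≈ 49 g
butter: (3 cup + 10 tbsp = 3.625 cup) × 1/9 × 227 g/cup ≈ 91 g
olive oil: 5 fl oz × 1/9 ÷ 8 fl oz/cup × 216 g/cup = 15 g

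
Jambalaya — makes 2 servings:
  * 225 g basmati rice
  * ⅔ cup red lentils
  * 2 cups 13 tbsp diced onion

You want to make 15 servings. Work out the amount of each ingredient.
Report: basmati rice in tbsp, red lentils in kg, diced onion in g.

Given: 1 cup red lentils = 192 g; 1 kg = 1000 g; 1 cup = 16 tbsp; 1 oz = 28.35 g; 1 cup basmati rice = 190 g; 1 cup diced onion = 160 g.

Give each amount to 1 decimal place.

Scaling factor: 15/2 = 7.5.
basmati rice: 225 g × 15/2 ÷ 190 g/cup × 16 tbsp/cup ≈ 142.1 tbsp
red lentils: 2/3 cup × 15/2 × 192 g/cup ÷ 1000 g/kg ≈ 1.0 kg
diced onion: (2 cup + 13 tbsp = 2.8125 cup) × 15/2 × 160 g/cup = 3375.0 g

basmati rice: 142.1 tbsp; red lentils: 1.0 kg; diced onion: 3375.0 g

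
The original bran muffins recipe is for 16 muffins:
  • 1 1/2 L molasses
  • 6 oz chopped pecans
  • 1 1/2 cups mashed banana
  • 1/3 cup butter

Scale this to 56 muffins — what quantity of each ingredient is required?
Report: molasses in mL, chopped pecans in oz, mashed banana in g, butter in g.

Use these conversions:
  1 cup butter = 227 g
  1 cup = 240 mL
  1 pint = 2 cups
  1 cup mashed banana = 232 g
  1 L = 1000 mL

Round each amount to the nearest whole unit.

Scaling factor: 56/16 = 7/2 = 3.5.
molasses: 1.5 L × 7/2 × 1000 mL/L = 5250 mL
chopped pecans: 6 oz × 7/2 = 21 oz
mashed banana: 1.5 cup × 7/2 × 232 g/cup = 1218 g
butter: 1/3 cup × 7/2 × 227 g/cup ≈ 265 g

molasses: 5250 mL; chopped pecans: 21 oz; mashed banana: 1218 g; butter: 265 g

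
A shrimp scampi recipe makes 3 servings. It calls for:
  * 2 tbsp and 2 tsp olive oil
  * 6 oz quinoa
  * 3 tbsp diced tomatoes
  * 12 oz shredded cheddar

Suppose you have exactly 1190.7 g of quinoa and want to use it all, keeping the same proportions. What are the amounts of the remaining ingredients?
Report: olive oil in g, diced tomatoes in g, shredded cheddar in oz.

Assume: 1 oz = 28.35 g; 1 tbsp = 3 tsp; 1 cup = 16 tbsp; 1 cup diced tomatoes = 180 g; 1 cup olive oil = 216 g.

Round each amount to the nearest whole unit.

olive oil: 252 g; diced tomatoes: 236 g; shredded cheddar: 84 oz

The original recipe has 170.1 g of quinoa, so the scaling factor is 1190.7 ÷ 170.1 = 7.
olive oil: (2 tbsp + 2 tsp = 8/3 tbsp) × 7 ÷ 16 tbsp/cup × 216 g/cup = 252 g
diced tomatoes: 3 tbsp × 7 ÷ 16 tbsp/cup × 180 g/cup ≈ 236 g
shredded cheddar: 12 oz × 7 = 84 oz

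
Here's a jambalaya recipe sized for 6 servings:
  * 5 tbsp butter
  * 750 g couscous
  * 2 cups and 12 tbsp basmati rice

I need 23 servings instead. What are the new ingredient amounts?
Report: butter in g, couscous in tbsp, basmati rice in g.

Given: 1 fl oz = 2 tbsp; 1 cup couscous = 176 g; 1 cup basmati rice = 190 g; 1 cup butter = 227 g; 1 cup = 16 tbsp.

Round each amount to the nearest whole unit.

butter: 272 g; couscous: 261 tbsp; basmati rice: 2003 g

Scaling factor: 23/6.
butter: 5 tbsp × 23/6 ÷ 16 tbsp/cup × 227 g/cup ≈ 272 g
couscous: 750 g × 23/6 ÷ 176 g/cup × 16 tbsp/cup ≈ 261 tbsp
basmati rice: (2 cup + 12 tbsp = 2.75 cup) × 23/6 × 190 g/cup ≈ 2003 g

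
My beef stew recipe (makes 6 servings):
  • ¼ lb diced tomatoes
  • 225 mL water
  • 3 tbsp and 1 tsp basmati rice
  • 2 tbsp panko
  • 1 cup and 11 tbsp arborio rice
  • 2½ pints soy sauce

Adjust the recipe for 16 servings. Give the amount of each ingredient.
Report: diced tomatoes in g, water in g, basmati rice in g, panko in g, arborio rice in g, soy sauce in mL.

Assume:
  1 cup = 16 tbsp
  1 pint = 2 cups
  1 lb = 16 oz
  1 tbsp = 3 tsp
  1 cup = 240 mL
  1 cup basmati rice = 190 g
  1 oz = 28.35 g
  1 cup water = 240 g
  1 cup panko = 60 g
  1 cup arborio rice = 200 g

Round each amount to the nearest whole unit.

diced tomatoes: 302 g; water: 600 g; basmati rice: 106 g; panko: 20 g; arborio rice: 900 g; soy sauce: 3200 mL

Scaling factor: 16/6 = 8/3.
diced tomatoes: 0.25 lb × 8/3 × 16 oz/lb × 28.35 g/oz ≈ 302 g
water: 225 mL × 8/3 ÷ 240 mL/cup × 240 g/cup = 600 g
basmati rice: (3 tbsp + 1 tsp = 10/3 tbsp) × 8/3 ÷ 16 tbsp/cup × 190 g/cup ≈ 106 g
panko: 2 tbsp × 8/3 ÷ 16 tbsp/cup × 60 g/cup = 20 g
arborio rice: (1 cup + 11 tbsp = 1.6875 cup) × 8/3 × 200 g/cup = 900 g
soy sauce: 2.5 pint × 8/3 × 2 cup/pint × 240 mL/cup = 3200 mL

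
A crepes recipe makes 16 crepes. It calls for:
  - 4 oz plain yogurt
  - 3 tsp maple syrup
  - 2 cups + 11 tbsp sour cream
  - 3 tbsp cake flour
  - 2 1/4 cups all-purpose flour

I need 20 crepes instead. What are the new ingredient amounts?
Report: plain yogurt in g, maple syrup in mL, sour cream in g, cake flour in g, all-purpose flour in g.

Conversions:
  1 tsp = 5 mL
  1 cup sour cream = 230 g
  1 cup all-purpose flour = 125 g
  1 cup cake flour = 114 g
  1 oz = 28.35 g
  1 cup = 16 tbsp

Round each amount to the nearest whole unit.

plain yogurt: 142 g; maple syrup: 19 mL; sour cream: 773 g; cake flour: 27 g; all-purpose flour: 352 g

Scaling factor: 20/16 = 5/4 = 1.25.
plain yogurt: 4 oz × 5/4 × 28.35 g/oz ≈ 142 g
maple syrup: 3 tsp × 5/4 × 5 mL/tsp ≈ 19 mL
sour cream: (2 cup + 11 tbsp = 2.6875 cup) × 5/4 × 230 g/cup ≈ 773 g
cake flour: 3 tbsp × 5/4 ÷ 16 tbsp/cup × 114 g/cup ≈ 27 g
all-purpose flour: 2.25 cup × 5/4 × 125 g/cup ≈ 352 g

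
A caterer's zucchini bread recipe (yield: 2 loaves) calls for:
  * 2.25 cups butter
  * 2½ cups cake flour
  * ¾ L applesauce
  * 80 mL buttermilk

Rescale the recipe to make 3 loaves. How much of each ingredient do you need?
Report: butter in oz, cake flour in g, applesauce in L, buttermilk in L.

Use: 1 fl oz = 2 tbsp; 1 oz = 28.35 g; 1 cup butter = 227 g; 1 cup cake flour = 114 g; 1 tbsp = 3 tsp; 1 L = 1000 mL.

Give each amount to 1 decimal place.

Scaling factor: 3/2 = 1.5.
butter: 2.25 cup × 3/2 × 227 g/cup ÷ 28.35 g/oz ≈ 27.0 oz
cake flour: 2.5 cup × 3/2 × 114 g/cup = 427.5 g
applesauce: 0.75 L × 3/2 ≈ 1.1 L
buttermilk: 80 mL × 3/2 ÷ 1000 mL/L ≈ 0.1 L

butter: 27.0 oz; cake flour: 427.5 g; applesauce: 1.1 L; buttermilk: 0.1 L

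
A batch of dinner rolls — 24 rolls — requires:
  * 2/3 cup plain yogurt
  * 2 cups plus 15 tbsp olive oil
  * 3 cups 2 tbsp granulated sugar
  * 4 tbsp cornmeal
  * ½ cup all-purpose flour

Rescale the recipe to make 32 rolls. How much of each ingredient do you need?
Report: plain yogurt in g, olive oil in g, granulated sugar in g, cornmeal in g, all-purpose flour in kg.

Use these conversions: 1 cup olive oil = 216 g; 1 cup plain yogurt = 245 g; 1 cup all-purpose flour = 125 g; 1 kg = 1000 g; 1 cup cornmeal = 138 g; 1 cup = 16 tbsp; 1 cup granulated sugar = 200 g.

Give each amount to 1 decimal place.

plain yogurt: 217.8 g; olive oil: 846.0 g; granulated sugar: 833.3 g; cornmeal: 46.0 g; all-purpose flour: 0.1 kg

Scaling factor: 32/24 = 4/3.
plain yogurt: 2/3 cup × 4/3 × 245 g/cup ≈ 217.8 g
olive oil: (2 cup + 15 tbsp = 2.9375 cup) × 4/3 × 216 g/cup = 846.0 g
granulated sugar: (3 cup + 2 tbsp = 3.125 cup) × 4/3 × 200 g/cup ≈ 833.3 g
cornmeal: 4 tbsp × 4/3 ÷ 16 tbsp/cup × 138 g/cup = 46.0 g
all-purpose flour: 0.5 cup × 4/3 × 125 g/cup ÷ 1000 g/kg ≈ 0.1 kg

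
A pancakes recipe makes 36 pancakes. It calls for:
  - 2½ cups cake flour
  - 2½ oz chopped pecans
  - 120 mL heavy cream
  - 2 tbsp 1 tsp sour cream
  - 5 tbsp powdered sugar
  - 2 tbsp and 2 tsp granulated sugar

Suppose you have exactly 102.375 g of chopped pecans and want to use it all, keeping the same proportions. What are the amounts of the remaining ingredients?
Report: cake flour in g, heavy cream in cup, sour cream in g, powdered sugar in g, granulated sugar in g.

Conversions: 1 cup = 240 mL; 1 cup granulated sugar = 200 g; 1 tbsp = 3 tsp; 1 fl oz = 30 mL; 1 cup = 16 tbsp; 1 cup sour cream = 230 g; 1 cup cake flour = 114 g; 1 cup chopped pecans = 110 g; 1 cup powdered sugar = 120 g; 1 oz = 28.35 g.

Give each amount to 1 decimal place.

The original recipe has 70.875 g of chopped pecans, so the scaling factor is 102.375 ÷ 70.875 = 13/9.
cake flour: 2.5 cup × 13/9 × 114 g/cup ≈ 411.7 g
heavy cream: 120 mL × 13/9 ÷ 240 mL/cup ≈ 0.7 cup
sour cream: (2 tbsp + 1 tsp = 7/3 tbsp) × 13/9 ÷ 16 tbsp/cup × 230 g/cup ≈ 48.4 g
powdered sugar: 5 tbsp × 13/9 ÷ 16 tbsp/cup × 120 g/cup ≈ 54.2 g
granulated sugar: (2 tbsp + 2 tsp = 8/3 tbsp) × 13/9 ÷ 16 tbsp/cup × 200 g/cup ≈ 48.1 g

cake flour: 411.7 g; heavy cream: 0.7 cup; sour cream: 48.4 g; powdered sugar: 54.2 g; granulated sugar: 48.1 g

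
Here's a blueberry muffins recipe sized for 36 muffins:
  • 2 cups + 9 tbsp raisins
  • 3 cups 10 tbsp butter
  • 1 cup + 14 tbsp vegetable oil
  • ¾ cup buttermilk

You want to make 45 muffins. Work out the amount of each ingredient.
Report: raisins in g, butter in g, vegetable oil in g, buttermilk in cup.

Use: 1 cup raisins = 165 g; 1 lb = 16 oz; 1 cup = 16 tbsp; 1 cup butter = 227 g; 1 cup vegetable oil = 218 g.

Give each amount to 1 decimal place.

Scaling factor: 45/36 = 5/4 = 1.25.
raisins: (2 cup + 9 tbsp = 2.5625 cup) × 5/4 × 165 g/cup ≈ 528.5 g
butter: (3 cup + 10 tbsp = 3.625 cup) × 5/4 × 227 g/cup ≈ 1028.6 g
vegetable oil: (1 cup + 14 tbsp = 1.875 cup) × 5/4 × 218 g/cup ≈ 510.9 g
buttermilk: 0.75 cup × 5/4 ≈ 0.9 cup

raisins: 528.5 g; butter: 1028.6 g; vegetable oil: 510.9 g; buttermilk: 0.9 cup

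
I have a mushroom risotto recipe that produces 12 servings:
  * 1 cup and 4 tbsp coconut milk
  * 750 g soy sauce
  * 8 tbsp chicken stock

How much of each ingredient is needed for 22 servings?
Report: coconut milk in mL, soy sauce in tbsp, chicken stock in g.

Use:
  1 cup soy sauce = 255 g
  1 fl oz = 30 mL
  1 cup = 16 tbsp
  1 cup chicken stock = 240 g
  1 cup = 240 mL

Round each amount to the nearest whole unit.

Scaling factor: 22/12 = 11/6.
coconut milk: (1 cup + 4 tbsp = 1.25 cup) × 11/6 × 240 mL/cup = 550 mL
soy sauce: 750 g × 11/6 ÷ 255 g/cup × 16 tbsp/cup ≈ 86 tbsp
chicken stock: 8 tbsp × 11/6 ÷ 16 tbsp/cup × 240 g/cup = 220 g

coconut milk: 550 mL; soy sauce: 86 tbsp; chicken stock: 220 g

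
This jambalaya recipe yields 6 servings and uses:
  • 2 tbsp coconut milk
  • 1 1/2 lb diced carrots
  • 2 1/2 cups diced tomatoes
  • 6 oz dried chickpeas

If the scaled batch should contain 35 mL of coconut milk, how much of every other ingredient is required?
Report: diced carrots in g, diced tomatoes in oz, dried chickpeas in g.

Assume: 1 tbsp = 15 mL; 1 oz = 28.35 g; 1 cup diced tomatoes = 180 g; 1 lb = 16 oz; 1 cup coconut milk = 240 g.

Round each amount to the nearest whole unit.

The original recipe has 30 mL of coconut milk, so the scaling factor is 35 ÷ 30 = 7/6.
diced carrots: 1.5 lb × 7/6 × 16 oz/lb × 28.35 g/oz ≈ 794 g
diced tomatoes: 2.5 cup × 7/6 × 180 g/cup ÷ 28.35 g/oz ≈ 19 oz
dried chickpeas: 6 oz × 7/6 × 28.35 g/oz ≈ 198 g

diced carrots: 794 g; diced tomatoes: 19 oz; dried chickpeas: 198 g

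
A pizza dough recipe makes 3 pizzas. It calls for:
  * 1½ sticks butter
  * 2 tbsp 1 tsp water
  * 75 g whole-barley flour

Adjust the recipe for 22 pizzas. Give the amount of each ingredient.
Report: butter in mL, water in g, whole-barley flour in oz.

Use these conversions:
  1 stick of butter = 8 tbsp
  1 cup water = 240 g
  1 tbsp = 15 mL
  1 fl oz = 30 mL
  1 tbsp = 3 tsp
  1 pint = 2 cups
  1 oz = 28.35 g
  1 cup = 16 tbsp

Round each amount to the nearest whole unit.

Scaling factor: 22/3.
butter: 1.5 stick × 22/3 × 8 tbsp/stick × 15 mL/tbsp = 1320 mL
water: (2 tbsp + 1 tsp = 7/3 tbsp) × 22/3 ÷ 16 tbsp/cup × 240 g/cup ≈ 257 g
whole-barley flour: 75 g × 22/3 ÷ 28.35 g/oz ≈ 19 oz

butter: 1320 mL; water: 257 g; whole-barley flour: 19 oz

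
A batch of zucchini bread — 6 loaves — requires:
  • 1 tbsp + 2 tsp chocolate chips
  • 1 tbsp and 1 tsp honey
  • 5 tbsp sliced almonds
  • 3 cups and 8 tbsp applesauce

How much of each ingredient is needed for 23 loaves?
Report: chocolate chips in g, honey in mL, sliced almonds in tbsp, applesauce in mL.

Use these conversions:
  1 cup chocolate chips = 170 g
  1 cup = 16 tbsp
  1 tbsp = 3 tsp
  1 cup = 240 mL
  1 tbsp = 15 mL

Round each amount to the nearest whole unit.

Scaling factor: 23/6.
chocolate chips: (1 tbsp + 2 tsp = 5/3 tbsp) × 23/6 ÷ 16 tbsp/cup × 170 g/cup ≈ 68 g
honey: (1 tbsp + 1 tsp = 4/3 tbsp) × 23/6 × 15 mL/tbsp ≈ 77 mL
sliced almonds: 5 tbsp × 23/6 ≈ 19 tbsp
applesauce: (3 cup + 8 tbsp = 3.5 cup) × 23/6 × 240 mL/cup = 3220 mL

chocolate chips: 68 g; honey: 77 mL; sliced almonds: 19 tbsp; applesauce: 3220 mL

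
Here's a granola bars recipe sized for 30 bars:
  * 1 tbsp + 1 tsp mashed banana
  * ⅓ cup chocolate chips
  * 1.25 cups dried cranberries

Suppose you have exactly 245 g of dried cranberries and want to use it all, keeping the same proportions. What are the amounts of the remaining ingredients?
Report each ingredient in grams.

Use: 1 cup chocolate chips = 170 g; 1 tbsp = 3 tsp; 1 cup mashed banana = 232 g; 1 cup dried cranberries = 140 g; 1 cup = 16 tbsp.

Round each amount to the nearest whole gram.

mashed banana: 27 g; chocolate chips: 79 g

The original recipe has 175 g of dried cranberries, so the scaling factor is 245 ÷ 175 = 7/5 = 1.4.
mashed banana: (1 tbsp + 1 tsp = 4/3 tbsp) × 7/5 ÷ 16 tbsp/cup × 232 g/cup ≈ 27 g
chocolate chips: 1/3 cup × 7/5 × 170 g/cup ≈ 79 g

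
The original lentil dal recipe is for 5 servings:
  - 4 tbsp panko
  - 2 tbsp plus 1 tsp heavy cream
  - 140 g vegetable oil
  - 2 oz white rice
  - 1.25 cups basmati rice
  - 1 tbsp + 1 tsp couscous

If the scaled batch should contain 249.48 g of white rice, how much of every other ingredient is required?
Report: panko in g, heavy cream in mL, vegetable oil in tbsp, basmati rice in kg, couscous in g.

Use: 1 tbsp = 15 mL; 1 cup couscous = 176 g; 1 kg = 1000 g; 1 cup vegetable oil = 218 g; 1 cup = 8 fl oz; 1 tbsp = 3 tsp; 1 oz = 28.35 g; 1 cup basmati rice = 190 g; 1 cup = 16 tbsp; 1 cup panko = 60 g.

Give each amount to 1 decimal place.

panko: 66.0 g; heavy cream: 154.0 mL; vegetable oil: 45.2 tbsp; basmati rice: 1.0 kg; couscous: 64.5 g

The original recipe has 56.7 g of white rice, so the scaling factor is 249.48 ÷ 56.7 = 22/5 = 4.4.
panko: 4 tbsp × 22/5 ÷ 16 tbsp/cup × 60 g/cup = 66.0 g
heavy cream: (2 tbsp + 1 tsp = 7/3 tbsp) × 22/5 × 15 mL/tbsp = 154.0 mL
vegetable oil: 140 g × 22/5 ÷ 218 g/cup × 16 tbsp/cup ≈ 45.2 tbsp
basmati rice: 1.25 cup × 22/5 × 190 g/cup ÷ 1000 g/kg ≈ 1.0 kg
couscous: (1 tbsp + 1 tsp = 4/3 tbsp) × 22/5 ÷ 16 tbsp/cup × 176 g/cup ≈ 64.5 g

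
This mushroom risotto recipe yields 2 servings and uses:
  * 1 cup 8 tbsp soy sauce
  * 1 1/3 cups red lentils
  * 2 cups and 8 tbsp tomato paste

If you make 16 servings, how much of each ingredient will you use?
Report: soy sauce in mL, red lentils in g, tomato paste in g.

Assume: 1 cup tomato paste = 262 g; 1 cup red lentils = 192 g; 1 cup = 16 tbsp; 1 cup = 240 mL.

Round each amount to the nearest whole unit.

Scaling factor: 16/2 = 8.
soy sauce: (1 cup + 8 tbsp = 1.5 cup) × 8 × 240 mL/cup = 2880 mL
red lentils: 4/3 cup × 8 × 192 g/cup = 2048 g
tomato paste: (2 cup + 8 tbsp = 2.5 cup) × 8 × 262 g/cup = 5240 g

soy sauce: 2880 mL; red lentils: 2048 g; tomato paste: 5240 g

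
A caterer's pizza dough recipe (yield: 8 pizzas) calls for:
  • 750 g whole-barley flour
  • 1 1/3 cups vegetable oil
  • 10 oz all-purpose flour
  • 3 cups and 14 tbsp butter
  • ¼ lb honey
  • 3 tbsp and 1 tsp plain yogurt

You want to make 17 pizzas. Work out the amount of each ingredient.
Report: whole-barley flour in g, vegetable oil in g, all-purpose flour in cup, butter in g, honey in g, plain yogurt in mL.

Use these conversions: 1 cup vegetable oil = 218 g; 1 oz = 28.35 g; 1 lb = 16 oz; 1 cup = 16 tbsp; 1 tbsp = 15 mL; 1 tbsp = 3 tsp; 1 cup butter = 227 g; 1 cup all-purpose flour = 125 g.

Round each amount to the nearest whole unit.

whole-barley flour: 1594 g; vegetable oil: 618 g; all-purpose flour: 5 cup; butter: 1869 g; honey: 241 g; plain yogurt: 106 mL

Scaling factor: 17/8 = 2.125.
whole-barley flour: 750 g × 17/8 ≈ 1594 g
vegetable oil: 4/3 cup × 17/8 × 218 g/cup ≈ 618 g
all-purpose flour: 10 oz × 17/8 × 28.35 g/oz ÷ 125 g/cup ≈ 5 cup
butter: (3 cup + 14 tbsp = 3.875 cup) × 17/8 × 227 g/cup ≈ 1869 g
honey: 0.25 lb × 17/8 × 16 oz/lb × 28.35 g/oz ≈ 241 g
plain yogurt: (3 tbsp + 1 tsp = 10/3 tbsp) × 17/8 × 15 mL/tbsp ≈ 106 mL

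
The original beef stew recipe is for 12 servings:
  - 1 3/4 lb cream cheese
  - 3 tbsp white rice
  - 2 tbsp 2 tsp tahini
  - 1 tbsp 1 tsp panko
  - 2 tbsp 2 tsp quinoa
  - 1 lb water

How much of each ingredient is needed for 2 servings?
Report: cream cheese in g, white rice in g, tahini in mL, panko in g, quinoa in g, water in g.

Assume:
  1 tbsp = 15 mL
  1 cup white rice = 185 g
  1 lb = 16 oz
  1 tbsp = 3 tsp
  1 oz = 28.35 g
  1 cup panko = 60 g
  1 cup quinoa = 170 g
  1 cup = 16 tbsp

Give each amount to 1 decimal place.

Scaling factor: 2/12 = 1/6.
cream cheese: 1.75 lb × 1/6 × 16 oz/lb × 28.35 g/oz = 132.3 g
white rice: 3 tbsp × 1/6 ÷ 16 tbsp/cup × 185 g/cup ≈ 5.8 g
tahini: (2 tbsp + 2 tsp = 8/3 tbsp) × 1/6 × 15 mL/tbsp ≈ 6.7 mL
panko: (1 tbsp + 1 tsp = 4/3 tbsp) × 1/6 ÷ 16 tbsp/cup × 60 g/cup ≈ 0.8 g
quinoa: (2 tbsp + 2 tsp = 8/3 tbsp) × 1/6 ÷ 16 tbsp/cup × 170 g/cup ≈ 4.7 g
water: 1 lb × 1/6 × 16 oz/lb × 28.35 g/oz = 75.6 g

cream cheese: 132.3 g; white rice: 5.8 g; tahini: 6.7 mL; panko: 0.8 g; quinoa: 4.7 g; water: 75.6 g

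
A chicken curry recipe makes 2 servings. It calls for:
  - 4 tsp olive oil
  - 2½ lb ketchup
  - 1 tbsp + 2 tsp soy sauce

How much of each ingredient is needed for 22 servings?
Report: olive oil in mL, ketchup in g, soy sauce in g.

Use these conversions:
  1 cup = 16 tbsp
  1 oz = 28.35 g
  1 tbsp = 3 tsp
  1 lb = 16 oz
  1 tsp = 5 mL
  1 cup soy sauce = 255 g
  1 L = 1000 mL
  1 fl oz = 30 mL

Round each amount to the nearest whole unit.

Scaling factor: 22/2 = 11.
olive oil: 4 tsp × 11 × 5 mL/tsp = 220 mL
ketchup: 2.5 lb × 11 × 16 oz/lb × 28.35 g/oz = 12474 g
soy sauce: (1 tbsp + 2 tsp = 5/3 tbsp) × 11 ÷ 16 tbsp/cup × 255 g/cup ≈ 292 g

olive oil: 220 mL; ketchup: 12474 g; soy sauce: 292 g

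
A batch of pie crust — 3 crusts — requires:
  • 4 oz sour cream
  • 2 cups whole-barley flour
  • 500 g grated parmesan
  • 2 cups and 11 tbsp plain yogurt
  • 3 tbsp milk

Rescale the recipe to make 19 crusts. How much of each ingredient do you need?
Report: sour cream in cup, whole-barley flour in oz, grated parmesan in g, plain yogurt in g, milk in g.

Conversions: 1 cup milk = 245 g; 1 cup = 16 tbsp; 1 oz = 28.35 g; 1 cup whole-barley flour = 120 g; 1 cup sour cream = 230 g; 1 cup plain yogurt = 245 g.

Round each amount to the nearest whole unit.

sour cream: 3 cup; whole-barley flour: 54 oz; grated parmesan: 3167 g; plain yogurt: 4170 g; milk: 291 g

Scaling factor: 19/3.
sour cream: 4 oz × 19/3 × 28.35 g/oz ÷ 230 g/cup ≈ 3 cup
whole-barley flour: 2 cup × 19/3 × 120 g/cup ÷ 28.35 g/oz ≈ 54 oz
grated parmesan: 500 g × 19/3 ≈ 3167 g
plain yogurt: (2 cup + 11 tbsp = 2.6875 cup) × 19/3 × 245 g/cup ≈ 4170 g
milk: 3 tbsp × 19/3 ÷ 16 tbsp/cup × 245 g/cup ≈ 291 g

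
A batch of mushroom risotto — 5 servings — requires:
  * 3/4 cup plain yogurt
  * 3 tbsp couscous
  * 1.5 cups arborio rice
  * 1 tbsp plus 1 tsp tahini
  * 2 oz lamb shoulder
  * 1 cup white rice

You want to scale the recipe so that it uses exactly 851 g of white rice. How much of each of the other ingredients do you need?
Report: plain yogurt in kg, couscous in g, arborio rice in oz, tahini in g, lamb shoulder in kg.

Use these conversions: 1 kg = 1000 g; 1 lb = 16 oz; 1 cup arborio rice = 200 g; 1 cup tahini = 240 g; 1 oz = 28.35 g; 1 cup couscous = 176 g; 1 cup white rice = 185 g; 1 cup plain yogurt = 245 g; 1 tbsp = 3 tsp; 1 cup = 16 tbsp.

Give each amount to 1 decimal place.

The original recipe has 185 g of white rice, so the scaling factor is 851 ÷ 185 = 23/5 = 4.6.
plain yogurt: 0.75 cup × 23/5 × 245 g/cup ÷ 1000 g/kg ≈ 0.8 kg
couscous: 3 tbsp × 23/5 ÷ 16 tbsp/cup × 176 g/cup = 151.8 g
arborio rice: 1.5 cup × 23/5 × 200 g/cup ÷ 28.35 g/oz ≈ 48.7 oz
tahini: (1 tbsp + 1 tsp = 4/3 tbsp) × 23/5 ÷ 16 tbsp/cup × 240 g/cup = 92.0 g
lamb shoulder: 2 oz × 23/5 × 28.35 g/oz ÷ 1000 g/kg ≈ 0.3 kg

plain yogurt: 0.8 kg; couscous: 151.8 g; arborio rice: 48.7 oz; tahini: 92.0 g; lamb shoulder: 0.3 kg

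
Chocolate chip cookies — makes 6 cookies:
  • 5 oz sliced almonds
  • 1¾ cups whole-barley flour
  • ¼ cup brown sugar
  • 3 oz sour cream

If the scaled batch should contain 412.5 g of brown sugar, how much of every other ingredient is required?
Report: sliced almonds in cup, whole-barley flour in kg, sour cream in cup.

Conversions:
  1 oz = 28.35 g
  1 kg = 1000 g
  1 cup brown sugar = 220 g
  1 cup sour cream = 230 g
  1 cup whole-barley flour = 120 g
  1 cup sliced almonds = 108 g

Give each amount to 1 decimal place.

The original recipe has 55 g of brown sugar, so the scaling factor is 412.5 ÷ 55 = 15/2 = 7.5.
sliced almonds: 5 oz × 15/2 × 28.35 g/oz ÷ 108 g/cup ≈ 9.8 cup
whole-barley flour: 1.75 cup × 15/2 × 120 g/cup ÷ 1000 g/kg ≈ 1.6 kg
sour cream: 3 oz × 15/2 × 28.35 g/oz ÷ 230 g/cup ≈ 2.8 cup

sliced almonds: 9.8 cup; whole-barley flour: 1.6 kg; sour cream: 2.8 cup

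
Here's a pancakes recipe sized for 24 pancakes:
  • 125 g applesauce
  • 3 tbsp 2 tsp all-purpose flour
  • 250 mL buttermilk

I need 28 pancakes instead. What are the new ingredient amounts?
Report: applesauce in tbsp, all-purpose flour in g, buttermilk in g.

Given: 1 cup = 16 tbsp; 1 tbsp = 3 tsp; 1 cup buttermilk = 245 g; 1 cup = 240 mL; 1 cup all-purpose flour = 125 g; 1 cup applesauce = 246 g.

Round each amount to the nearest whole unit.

applesauce: 9 tbsp; all-purpose flour: 33 g; buttermilk: 298 g

Scaling factor: 28/24 = 7/6.
applesauce: 125 g × 7/6 ÷ 246 g/cup × 16 tbsp/cup ≈ 9 tbsp
all-purpose flour: (3 tbsp + 2 tsp = 11/3 tbsp) × 7/6 ÷ 16 tbsp/cup × 125 g/cup ≈ 33 g
buttermilk: 250 mL × 7/6 ÷ 240 mL/cup × 245 g/cup ≈ 298 g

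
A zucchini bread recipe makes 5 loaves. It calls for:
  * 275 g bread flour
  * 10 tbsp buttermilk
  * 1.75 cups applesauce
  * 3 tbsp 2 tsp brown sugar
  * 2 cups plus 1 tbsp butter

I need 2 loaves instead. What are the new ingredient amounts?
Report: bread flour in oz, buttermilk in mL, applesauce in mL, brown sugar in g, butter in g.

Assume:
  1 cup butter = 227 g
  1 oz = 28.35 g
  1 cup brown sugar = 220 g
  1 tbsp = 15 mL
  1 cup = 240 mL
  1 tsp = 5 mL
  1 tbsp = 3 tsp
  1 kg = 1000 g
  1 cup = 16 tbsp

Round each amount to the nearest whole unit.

bread flour: 4 oz; buttermilk: 60 mL; applesauce: 168 mL; brown sugar: 20 g; butter: 187 g

Scaling factor: 2/5 = 0.4.
bread flour: 275 g × 2/5 ÷ 28.35 g/oz ≈ 4 oz
buttermilk: 10 tbsp × 2/5 × 15 mL/tbsp = 60 mL
applesauce: 1.75 cup × 2/5 × 240 mL/cup = 168 mL
brown sugar: (3 tbsp + 2 tsp = 11/3 tbsp) × 2/5 ÷ 16 tbsp/cup × 220 g/cup ≈ 20 g
butter: (2 cup + 1 tbsp = 2.0625 cup) × 2/5 × 227 g/cup ≈ 187 g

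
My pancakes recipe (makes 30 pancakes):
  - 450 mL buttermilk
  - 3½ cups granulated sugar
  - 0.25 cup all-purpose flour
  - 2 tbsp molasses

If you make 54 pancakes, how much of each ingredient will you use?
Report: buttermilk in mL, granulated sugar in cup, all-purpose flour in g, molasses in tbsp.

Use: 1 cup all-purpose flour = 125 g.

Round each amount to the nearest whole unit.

Scaling factor: 54/30 = 9/5 = 1.8.
buttermilk: 450 mL × 9/5 = 810 mL
granulated sugar: 3.5 cup × 9/5 ≈ 6 cup
all-purpose flour: 0.25 cup × 9/5 × 125 g/cup ≈ 56 g
molasses: 2 tbsp × 9/5 ≈ 4 tbsp

buttermilk: 810 mL; granulated sugar: 6 cup; all-purpose flour: 56 g; molasses: 4 tbsp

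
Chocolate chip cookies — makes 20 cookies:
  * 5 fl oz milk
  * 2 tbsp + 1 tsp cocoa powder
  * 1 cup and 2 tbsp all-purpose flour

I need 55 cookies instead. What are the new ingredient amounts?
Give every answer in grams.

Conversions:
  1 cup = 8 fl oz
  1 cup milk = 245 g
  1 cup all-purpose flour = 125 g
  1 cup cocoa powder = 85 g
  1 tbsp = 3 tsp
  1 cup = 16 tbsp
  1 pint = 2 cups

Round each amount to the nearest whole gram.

milk: 421 g; cocoa powder: 34 g; all-purpose flour: 387 g

Scaling factor: 55/20 = 11/4 = 2.75.
milk: 5 fl oz × 11/4 ÷ 8 fl oz/cup × 245 g/cup ≈ 421 g
cocoa powder: (2 tbsp + 1 tsp = 7/3 tbsp) × 11/4 ÷ 16 tbsp/cup × 85 g/cup ≈ 34 g
all-purpose flour: (1 cup + 2 tbsp = 1.125 cup) × 11/4 × 125 g/cup ≈ 387 g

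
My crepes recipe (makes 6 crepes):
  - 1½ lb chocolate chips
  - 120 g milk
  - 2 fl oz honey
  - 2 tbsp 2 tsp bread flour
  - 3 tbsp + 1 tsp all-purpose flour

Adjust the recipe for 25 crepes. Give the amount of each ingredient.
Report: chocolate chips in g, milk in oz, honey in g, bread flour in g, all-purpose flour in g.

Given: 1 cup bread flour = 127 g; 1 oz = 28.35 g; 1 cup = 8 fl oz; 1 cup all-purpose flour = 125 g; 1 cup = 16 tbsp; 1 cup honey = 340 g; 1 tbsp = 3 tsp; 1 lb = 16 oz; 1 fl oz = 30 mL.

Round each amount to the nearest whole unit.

Scaling factor: 25/6.
chocolate chips: 1.5 lb × 25/6 × 16 oz/lb × 28.35 g/oz = 2835 g
milk: 120 g × 25/6 ÷ 28.35 g/oz ≈ 18 oz
honey: 2 fl oz × 25/6 ÷ 8 fl oz/cup × 340 g/cup ≈ 354 g
bread flour: (2 tbsp + 2 tsp = 8/3 tbsp) × 25/6 ÷ 16 tbsp/cup × 127 g/cup ≈ 88 g
all-purpose flour: (3 tbsp + 1 tsp = 10/3 tbsp) × 25/6 ÷ 16 tbsp/cup × 125 g/cup ≈ 109 g

chocolate chips: 2835 g; milk: 18 oz; honey: 354 g; bread flour: 88 g; all-purpose flour: 109 g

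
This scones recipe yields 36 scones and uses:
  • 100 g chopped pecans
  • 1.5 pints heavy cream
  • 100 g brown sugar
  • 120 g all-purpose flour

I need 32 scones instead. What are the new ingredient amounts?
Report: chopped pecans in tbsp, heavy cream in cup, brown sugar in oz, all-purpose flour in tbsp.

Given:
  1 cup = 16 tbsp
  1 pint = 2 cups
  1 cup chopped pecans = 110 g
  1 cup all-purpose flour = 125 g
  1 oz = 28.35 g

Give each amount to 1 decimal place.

chopped pecans: 12.9 tbsp; heavy cream: 2.7 cup; brown sugar: 3.1 oz; all-purpose flour: 13.7 tbsp

Scaling factor: 32/36 = 8/9.
chopped pecans: 100 g × 8/9 ÷ 110 g/cup × 16 tbsp/cup ≈ 12.9 tbsp
heavy cream: 1.5 pint × 8/9 × 2 cup/pint ≈ 2.7 cup
brown sugar: 100 g × 8/9 ÷ 28.35 g/oz ≈ 3.1 oz
all-purpose flour: 120 g × 8/9 ÷ 125 g/cup × 16 tbsp/cup ≈ 13.7 tbsp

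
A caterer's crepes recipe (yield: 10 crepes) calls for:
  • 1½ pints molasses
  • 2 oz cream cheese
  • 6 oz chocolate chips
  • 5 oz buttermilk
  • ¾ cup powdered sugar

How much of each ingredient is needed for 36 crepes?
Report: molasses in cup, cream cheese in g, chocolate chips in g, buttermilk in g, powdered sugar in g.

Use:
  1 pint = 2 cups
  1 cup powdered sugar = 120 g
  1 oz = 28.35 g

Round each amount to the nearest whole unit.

Scaling factor: 36/10 = 18/5 = 3.6.
molasses: 1.5 pint × 18/5 × 2 cup/pint ≈ 11 cup
cream cheese: 2 oz × 18/5 × 28.35 g/oz ≈ 204 g
chocolate chips: 6 oz × 18/5 × 28.35 g/oz ≈ 612 g
buttermilk: 5 oz × 18/5 × 28.35 g/oz ≈ 510 g
powdered sugar: 0.75 cup × 18/5 × 120 g/cup = 324 g

molasses: 11 cup; cream cheese: 204 g; chocolate chips: 612 g; buttermilk: 510 g; powdered sugar: 324 g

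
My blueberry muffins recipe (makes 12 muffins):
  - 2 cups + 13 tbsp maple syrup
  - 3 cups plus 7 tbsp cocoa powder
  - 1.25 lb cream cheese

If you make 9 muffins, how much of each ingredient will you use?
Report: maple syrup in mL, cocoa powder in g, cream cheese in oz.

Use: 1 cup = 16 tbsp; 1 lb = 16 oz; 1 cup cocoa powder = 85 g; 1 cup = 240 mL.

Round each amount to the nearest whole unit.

maple syrup: 506 mL; cocoa powder: 219 g; cream cheese: 15 oz

Scaling factor: 9/12 = 3/4 = 0.75.
maple syrup: (2 cup + 13 tbsp = 2.8125 cup) × 3/4 × 240 mL/cup ≈ 506 mL
cocoa powder: (3 cup + 7 tbsp = 3.4375 cup) × 3/4 × 85 g/cup ≈ 219 g
cream cheese: 1.25 lb × 3/4 × 16 oz/lb = 15 oz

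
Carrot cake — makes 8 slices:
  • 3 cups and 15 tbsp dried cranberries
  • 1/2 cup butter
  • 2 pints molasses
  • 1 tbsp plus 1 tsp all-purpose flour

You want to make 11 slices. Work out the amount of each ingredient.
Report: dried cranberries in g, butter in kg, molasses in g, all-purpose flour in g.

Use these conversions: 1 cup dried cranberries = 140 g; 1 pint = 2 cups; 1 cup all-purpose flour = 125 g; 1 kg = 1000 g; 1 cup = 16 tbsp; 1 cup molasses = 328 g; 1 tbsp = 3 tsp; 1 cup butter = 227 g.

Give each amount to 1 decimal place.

dried cranberries: 758.0 g; butter: 0.2 kg; molasses: 1804.0 g; all-purpose flour: 14.3 g

Scaling factor: 11/8 = 1.375.
dried cranberries: (3 cup + 15 tbsp = 3.9375 cup) × 11/8 × 140 g/cup ≈ 758.0 g
butter: 0.5 cup × 11/8 × 227 g/cup ÷ 1000 g/kg ≈ 0.2 kg
molasses: 2 pint × 11/8 × 2 cup/pint × 328 g/cup = 1804.0 g
all-purpose flour: (1 tbsp + 1 tsp = 4/3 tbsp) × 11/8 ÷ 16 tbsp/cup × 125 g/cup ≈ 14.3 g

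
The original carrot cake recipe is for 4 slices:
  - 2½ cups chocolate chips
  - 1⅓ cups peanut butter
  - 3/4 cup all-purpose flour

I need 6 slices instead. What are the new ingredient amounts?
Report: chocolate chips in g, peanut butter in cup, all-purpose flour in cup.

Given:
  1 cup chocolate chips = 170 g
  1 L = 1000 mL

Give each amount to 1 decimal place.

Scaling factor: 6/4 = 3/2 = 1.5.
chocolate chips: 2.5 cup × 3/2 × 170 g/cup = 637.5 g
peanut butter: 4/3 cup × 3/2 = 2.0 cup
all-purpose flour: 0.75 cup × 3/2 ≈ 1.1 cup

chocolate chips: 637.5 g; peanut butter: 2.0 cup; all-purpose flour: 1.1 cup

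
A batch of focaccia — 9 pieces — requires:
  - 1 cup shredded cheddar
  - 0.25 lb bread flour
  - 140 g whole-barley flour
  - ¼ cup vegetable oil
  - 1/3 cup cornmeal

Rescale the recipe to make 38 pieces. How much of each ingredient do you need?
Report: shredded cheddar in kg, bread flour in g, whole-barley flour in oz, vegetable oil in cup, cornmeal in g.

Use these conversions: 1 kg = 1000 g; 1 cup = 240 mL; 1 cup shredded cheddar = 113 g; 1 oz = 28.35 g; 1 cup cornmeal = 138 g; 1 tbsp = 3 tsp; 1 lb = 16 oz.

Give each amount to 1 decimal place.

Scaling factor: 38/9.
shredded cheddar: 1 cup × 38/9 × 113 g/cup ÷ 1000 g/kg ≈ 0.5 kg
bread flour: 0.25 lb × 38/9 × 16 oz/lb × 28.35 g/oz = 478.8 g
whole-barley flour: 140 g × 38/9 ÷ 28.35 g/oz ≈ 20.9 oz
vegetable oil: 0.25 cup × 38/9 ≈ 1.1 cup
cornmeal: 1/3 cup × 38/9 × 138 g/cup ≈ 194.2 g

shredded cheddar: 0.5 kg; bread flour: 478.8 g; whole-barley flour: 20.9 oz; vegetable oil: 1.1 cup; cornmeal: 194.2 g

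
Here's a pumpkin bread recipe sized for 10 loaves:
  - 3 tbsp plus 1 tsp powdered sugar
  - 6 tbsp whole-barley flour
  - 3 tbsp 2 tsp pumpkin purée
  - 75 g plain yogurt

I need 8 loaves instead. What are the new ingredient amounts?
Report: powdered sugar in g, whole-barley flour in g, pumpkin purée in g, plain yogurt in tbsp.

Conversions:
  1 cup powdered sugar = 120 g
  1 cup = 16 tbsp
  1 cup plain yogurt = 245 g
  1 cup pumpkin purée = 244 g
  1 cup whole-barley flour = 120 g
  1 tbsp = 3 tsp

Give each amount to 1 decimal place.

Scaling factor: 8/10 = 4/5 = 0.8.
powdered sugar: (3 tbsp + 1 tsp = 10/3 tbsp) × 4/5 ÷ 16 tbsp/cup × 120 g/cup = 20.0 g
whole-barley flour: 6 tbsp × 4/5 ÷ 16 tbsp/cup × 120 g/cup = 36.0 g
pumpkin purée: (3 tbsp + 2 tsp = 11/3 tbsp) × 4/5 ÷ 16 tbsp/cup × 244 g/cup ≈ 44.7 g
plain yogurt: 75 g × 4/5 ÷ 245 g/cup × 16 tbsp/cup ≈ 3.9 tbsp

powdered sugar: 20.0 g; whole-barley flour: 36.0 g; pumpkin purée: 44.7 g; plain yogurt: 3.9 tbsp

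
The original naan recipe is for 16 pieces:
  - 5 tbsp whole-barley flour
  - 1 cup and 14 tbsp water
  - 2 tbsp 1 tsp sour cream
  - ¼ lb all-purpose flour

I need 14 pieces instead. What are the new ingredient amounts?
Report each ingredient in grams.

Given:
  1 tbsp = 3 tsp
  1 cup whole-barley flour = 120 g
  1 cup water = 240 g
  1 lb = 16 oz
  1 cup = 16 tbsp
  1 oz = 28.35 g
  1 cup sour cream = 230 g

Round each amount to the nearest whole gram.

whole-barley flour: 33 g; water: 394 g; sour cream: 29 g; all-purpose flour: 99 g

Scaling factor: 14/16 = 7/8 = 0.875.
whole-barley flour: 5 tbsp × 7/8 ÷ 16 tbsp/cup × 120 g/cup ≈ 33 g
water: (1 cup + 14 tbsp = 1.875 cup) × 7/8 × 240 g/cup ≈ 394 g
sour cream: (2 tbsp + 1 tsp = 7/3 tbsp) × 7/8 ÷ 16 tbsp/cup × 230 g/cup ≈ 29 g
all-purpose flour: 0.25 lb × 7/8 × 16 oz/lb × 28.35 g/oz ≈ 99 g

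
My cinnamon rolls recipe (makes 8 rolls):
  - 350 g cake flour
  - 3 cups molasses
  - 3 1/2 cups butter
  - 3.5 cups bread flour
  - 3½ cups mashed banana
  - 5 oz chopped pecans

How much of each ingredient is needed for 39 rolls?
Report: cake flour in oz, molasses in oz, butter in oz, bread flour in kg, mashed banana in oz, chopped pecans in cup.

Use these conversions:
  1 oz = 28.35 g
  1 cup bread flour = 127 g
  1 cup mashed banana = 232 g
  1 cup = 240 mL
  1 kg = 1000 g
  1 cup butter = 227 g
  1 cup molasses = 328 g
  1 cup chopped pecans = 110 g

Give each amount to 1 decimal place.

Scaling factor: 39/8 = 4.875.
cake flour: 350 g × 39/8 ÷ 28.35 g/oz ≈ 60.2 oz
molasses: 3 cup × 39/8 × 328 g/cup ÷ 28.35 g/oz ≈ 169.2 oz
butter: 3.5 cup × 39/8 × 227 g/cup ÷ 28.35 g/oz ≈ 136.6 oz
bread flour: 3.5 cup × 39/8 × 127 g/cup ÷ 1000 g/kg ≈ 2.2 kg
mashed banana: 3.5 cup × 39/8 × 232 g/cup ÷ 28.35 g/oz ≈ 139.6 oz
chopped pecans: 5 oz × 39/8 × 28.35 g/oz ÷ 110 g/cup ≈ 6.3 cup

cake flour: 60.2 oz; molasses: 169.2 oz; butter: 136.6 oz; bread flour: 2.2 kg; mashed banana: 139.6 oz; chopped pecans: 6.3 cup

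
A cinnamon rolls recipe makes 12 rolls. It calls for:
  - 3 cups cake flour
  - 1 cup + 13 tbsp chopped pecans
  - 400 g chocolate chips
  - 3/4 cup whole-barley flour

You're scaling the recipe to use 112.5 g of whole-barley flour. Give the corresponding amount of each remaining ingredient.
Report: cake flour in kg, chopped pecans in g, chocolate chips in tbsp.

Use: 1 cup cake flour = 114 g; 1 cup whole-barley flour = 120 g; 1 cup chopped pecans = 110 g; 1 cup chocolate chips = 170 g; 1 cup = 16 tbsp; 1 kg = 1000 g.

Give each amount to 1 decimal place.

cake flour: 0.4 kg; chopped pecans: 249.2 g; chocolate chips: 47.1 tbsp

The original recipe has 90 g of whole-barley flour, so the scaling factor is 112.5 ÷ 90 = 5/4 = 1.25.
cake flour: 3 cup × 5/4 × 114 g/cup ÷ 1000 g/kg ≈ 0.4 kg
chopped pecans: (1 cup + 13 tbsp = 1.8125 cup) × 5/4 × 110 g/cup ≈ 249.2 g
chocolate chips: 400 g × 5/4 ÷ 170 g/cup × 16 tbsp/cup ≈ 47.1 tbsp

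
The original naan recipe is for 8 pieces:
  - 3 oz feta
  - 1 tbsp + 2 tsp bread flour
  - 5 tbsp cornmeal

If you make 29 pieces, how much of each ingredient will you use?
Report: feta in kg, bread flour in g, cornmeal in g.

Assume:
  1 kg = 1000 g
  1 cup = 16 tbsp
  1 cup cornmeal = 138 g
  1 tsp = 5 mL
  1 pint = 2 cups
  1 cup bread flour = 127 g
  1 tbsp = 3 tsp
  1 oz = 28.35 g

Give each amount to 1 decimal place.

feta: 0.3 kg; bread flour: 48.0 g; cornmeal: 156.3 g

Scaling factor: 29/8 = 3.625.
feta: 3 oz × 29/8 × 28.35 g/oz ÷ 1000 g/kg ≈ 0.3 kg
bread flour: (1 tbsp + 2 tsp = 5/3 tbsp) × 29/8 ÷ 16 tbsp/cup × 127 g/cup ≈ 48.0 g
cornmeal: 5 tbsp × 29/8 ÷ 16 tbsp/cup × 138 g/cup ≈ 156.3 g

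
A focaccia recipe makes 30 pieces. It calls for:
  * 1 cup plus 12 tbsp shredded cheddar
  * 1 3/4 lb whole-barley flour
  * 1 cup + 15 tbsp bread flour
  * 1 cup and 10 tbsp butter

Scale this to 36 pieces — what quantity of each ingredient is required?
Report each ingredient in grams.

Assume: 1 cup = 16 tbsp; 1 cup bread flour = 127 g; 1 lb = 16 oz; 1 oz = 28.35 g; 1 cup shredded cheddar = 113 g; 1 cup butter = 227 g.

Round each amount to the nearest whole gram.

Scaling factor: 36/30 = 6/5 = 1.2.
shredded cheddar: (1 cup + 12 tbsp = 1.75 cup) × 6/5 × 113 g/cup ≈ 237 g
whole-barley flour: 1.75 lb × 6/5 × 16 oz/lb × 28.35 g/oz ≈ 953 g
bread flour: (1 cup + 15 tbsp = 1.9375 cup) × 6/5 × 127 g/cup ≈ 295 g
butter: (1 cup + 10 tbsp = 1.625 cup) × 6/5 × 227 g/cup ≈ 443 g

shredded cheddar: 237 g; whole-barley flour: 953 g; bread flour: 295 g; butter: 443 g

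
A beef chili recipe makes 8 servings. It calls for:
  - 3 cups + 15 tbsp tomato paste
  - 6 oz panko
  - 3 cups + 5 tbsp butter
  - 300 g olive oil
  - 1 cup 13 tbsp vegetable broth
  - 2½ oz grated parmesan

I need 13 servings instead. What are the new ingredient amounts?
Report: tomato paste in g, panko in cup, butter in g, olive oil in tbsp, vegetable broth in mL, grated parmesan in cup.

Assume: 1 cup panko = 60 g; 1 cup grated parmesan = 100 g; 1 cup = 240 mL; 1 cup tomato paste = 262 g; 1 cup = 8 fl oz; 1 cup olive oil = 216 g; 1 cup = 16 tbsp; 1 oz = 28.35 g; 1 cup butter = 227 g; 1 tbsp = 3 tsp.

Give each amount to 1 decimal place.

Scaling factor: 13/8 = 1.625.
tomato paste: (3 cup + 15 tbsp = 3.9375 cup) × 13/8 × 262 g/cup ≈ 1676.4 g
panko: 6 oz × 13/8 × 28.35 g/oz ÷ 60 g/cup ≈ 4.6 cup
butter: (3 cup + 5 tbsp = 3.3125 cup) × 13/8 × 227 g/cup ≈ 1221.9 g
olive oil: 300 g × 13/8 ÷ 216 g/cup × 16 tbsp/cup ≈ 36.1 tbsp
vegetable broth: (1 cup + 13 tbsp = 1.8125 cup) × 13/8 × 240 mL/cup ≈ 706.9 mL
grated parmesan: 2.5 oz × 13/8 × 28.35 g/oz ÷ 100 g/cup ≈ 1.2 cup

tomato paste: 1676.4 g; panko: 4.6 cup; butter: 1221.9 g; olive oil: 36.1 tbsp; vegetable broth: 706.9 mL; grated parmesan: 1.2 cup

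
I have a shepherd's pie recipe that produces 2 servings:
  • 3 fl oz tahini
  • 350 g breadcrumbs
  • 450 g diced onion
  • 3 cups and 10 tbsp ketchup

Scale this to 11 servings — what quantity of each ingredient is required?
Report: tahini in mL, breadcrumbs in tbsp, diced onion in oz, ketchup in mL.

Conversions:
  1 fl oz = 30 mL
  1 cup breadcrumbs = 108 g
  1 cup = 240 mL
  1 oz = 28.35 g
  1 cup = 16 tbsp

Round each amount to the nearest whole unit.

tahini: 495 mL; breadcrumbs: 285 tbsp; diced onion: 87 oz; ketchup: 4785 mL

Scaling factor: 11/2 = 5.5.
tahini: 3 fl oz × 11/2 × 30 mL/fl oz = 495 mL
breadcrumbs: 350 g × 11/2 ÷ 108 g/cup × 16 tbsp/cup ≈ 285 tbsp
diced onion: 450 g × 11/2 ÷ 28.35 g/oz ≈ 87 oz
ketchup: (3 cup + 10 tbsp = 3.625 cup) × 11/2 × 240 mL/cup = 4785 mL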